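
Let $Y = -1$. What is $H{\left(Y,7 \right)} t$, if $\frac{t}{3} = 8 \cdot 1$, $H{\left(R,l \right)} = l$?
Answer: $168$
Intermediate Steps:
$t = 24$ ($t = 3 \cdot 8 \cdot 1 = 3 \cdot 8 = 24$)
$H{\left(Y,7 \right)} t = 7 \cdot 24 = 168$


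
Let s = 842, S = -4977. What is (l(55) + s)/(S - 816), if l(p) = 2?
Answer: -844/5793 ≈ -0.14569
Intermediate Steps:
(l(55) + s)/(S - 816) = (2 + 842)/(-4977 - 816) = 844/(-5793) = 844*(-1/5793) = -844/5793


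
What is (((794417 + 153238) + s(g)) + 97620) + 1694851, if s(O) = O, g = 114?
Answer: 2740240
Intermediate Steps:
(((794417 + 153238) + s(g)) + 97620) + 1694851 = (((794417 + 153238) + 114) + 97620) + 1694851 = ((947655 + 114) + 97620) + 1694851 = (947769 + 97620) + 1694851 = 1045389 + 1694851 = 2740240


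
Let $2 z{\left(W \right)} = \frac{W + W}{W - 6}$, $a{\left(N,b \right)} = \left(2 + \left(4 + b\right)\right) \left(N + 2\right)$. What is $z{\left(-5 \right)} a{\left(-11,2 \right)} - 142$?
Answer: $- \frac{1922}{11} \approx -174.73$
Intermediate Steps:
$a{\left(N,b \right)} = \left(2 + N\right) \left(6 + b\right)$ ($a{\left(N,b \right)} = \left(6 + b\right) \left(2 + N\right) = \left(2 + N\right) \left(6 + b\right)$)
$z{\left(W \right)} = \frac{W}{-6 + W}$ ($z{\left(W \right)} = \frac{\left(W + W\right) \frac{1}{W - 6}}{2} = \frac{2 W \frac{1}{-6 + W}}{2} = \frac{W}{-6 + W}$)
$z{\left(-5 \right)} a{\left(-11,2 \right)} - 142 = - \frac{5}{-6 - 5} \left(12 + 2 \cdot 2 + 6 \left(-11\right) - 22\right) - 142 = - \frac{5}{-11} \left(12 + 4 - 66 - 22\right) - 142 = \left(-5\right) \left(- \frac{1}{11}\right) \left(-72\right) - 142 = \frac{5}{11} \left(-72\right) - 142 = - \frac{360}{11} - 142 = - \frac{1922}{11}$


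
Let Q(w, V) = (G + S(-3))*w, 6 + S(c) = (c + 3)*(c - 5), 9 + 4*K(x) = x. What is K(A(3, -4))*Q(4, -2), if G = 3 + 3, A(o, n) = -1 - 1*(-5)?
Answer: 0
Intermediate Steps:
A(o, n) = 4 (A(o, n) = -1 + 5 = 4)
K(x) = -9/4 + x/4
G = 6
S(c) = -6 + (-5 + c)*(3 + c) (S(c) = -6 + (c + 3)*(c - 5) = -6 + (3 + c)*(-5 + c) = -6 + (-5 + c)*(3 + c))
Q(w, V) = 0 (Q(w, V) = (6 + (-21 + (-3)² - 2*(-3)))*w = (6 + (-21 + 9 + 6))*w = (6 - 6)*w = 0*w = 0)
K(A(3, -4))*Q(4, -2) = (-9/4 + (¼)*4)*0 = (-9/4 + 1)*0 = -5/4*0 = 0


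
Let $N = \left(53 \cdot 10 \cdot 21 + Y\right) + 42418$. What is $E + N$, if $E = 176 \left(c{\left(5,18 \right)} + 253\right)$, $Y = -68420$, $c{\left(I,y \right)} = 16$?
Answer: $32472$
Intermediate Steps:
$N = -14872$ ($N = \left(53 \cdot 10 \cdot 21 - 68420\right) + 42418 = \left(530 \cdot 21 - 68420\right) + 42418 = \left(11130 - 68420\right) + 42418 = -57290 + 42418 = -14872$)
$E = 47344$ ($E = 176 \left(16 + 253\right) = 176 \cdot 269 = 47344$)
$E + N = 47344 - 14872 = 32472$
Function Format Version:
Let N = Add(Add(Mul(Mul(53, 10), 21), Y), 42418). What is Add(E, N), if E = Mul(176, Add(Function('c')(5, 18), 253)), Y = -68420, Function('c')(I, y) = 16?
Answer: 32472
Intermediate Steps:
N = -14872 (N = Add(Add(Mul(Mul(53, 10), 21), -68420), 42418) = Add(Add(Mul(530, 21), -68420), 42418) = Add(Add(11130, -68420), 42418) = Add(-57290, 42418) = -14872)
E = 47344 (E = Mul(176, Add(16, 253)) = Mul(176, 269) = 47344)
Add(E, N) = Add(47344, -14872) = 32472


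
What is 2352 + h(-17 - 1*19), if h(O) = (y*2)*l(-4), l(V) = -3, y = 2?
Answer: 2340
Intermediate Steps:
h(O) = -12 (h(O) = (2*2)*(-3) = 4*(-3) = -12)
2352 + h(-17 - 1*19) = 2352 - 12 = 2340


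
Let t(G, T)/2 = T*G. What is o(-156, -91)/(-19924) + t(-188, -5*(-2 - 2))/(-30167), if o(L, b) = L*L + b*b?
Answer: -834128559/601047308 ≈ -1.3878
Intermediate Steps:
t(G, T) = 2*G*T (t(G, T) = 2*(T*G) = 2*(G*T) = 2*G*T)
o(L, b) = L² + b²
o(-156, -91)/(-19924) + t(-188, -5*(-2 - 2))/(-30167) = ((-156)² + (-91)²)/(-19924) + (2*(-188)*(-5*(-2 - 2)))/(-30167) = (24336 + 8281)*(-1/19924) + (2*(-188)*(-5*(-4)))*(-1/30167) = 32617*(-1/19924) + (2*(-188)*20)*(-1/30167) = -32617/19924 - 7520*(-1/30167) = -32617/19924 + 7520/30167 = -834128559/601047308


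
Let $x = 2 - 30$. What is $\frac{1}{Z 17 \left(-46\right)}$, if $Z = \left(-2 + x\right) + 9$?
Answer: $\frac{1}{16422} \approx 6.0894 \cdot 10^{-5}$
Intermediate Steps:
$x = -28$ ($x = 2 - 30 = -28$)
$Z = -21$ ($Z = \left(-2 - 28\right) + 9 = -30 + 9 = -21$)
$\frac{1}{Z 17 \left(-46\right)} = \frac{1}{\left(-21\right) 17 \left(-46\right)} = \frac{1}{\left(-357\right) \left(-46\right)} = \frac{1}{16422}$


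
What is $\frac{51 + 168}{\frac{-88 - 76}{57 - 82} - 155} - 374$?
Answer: $- \frac{464463}{1237} \approx -375.48$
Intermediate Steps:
$\frac{51 + 168}{\frac{-88 - 76}{57 - 82} - 155} - 374 = \frac{219}{- \frac{164}{-25} - 155} - 374 = \frac{219}{\left(-164\right) \left(- \frac{1}{25}\right) - 155} - 374 = \frac{219}{\frac{164}{25} - 155} - 374 = \frac{219}{- \frac{3711}{25}} - 374 = 219 \left(- \frac{25}{3711}\right) - 374 = - \frac{1825}{1237} - 374 = - \frac{464463}{1237}$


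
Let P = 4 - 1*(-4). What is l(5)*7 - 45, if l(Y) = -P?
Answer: -101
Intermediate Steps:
P = 8 (P = 4 + 4 = 8)
l(Y) = -8 (l(Y) = -1*8 = -8)
l(5)*7 - 45 = -8*7 - 45 = -56 - 45 = -101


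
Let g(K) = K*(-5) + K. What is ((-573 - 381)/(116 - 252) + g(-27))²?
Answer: 61168041/4624 ≈ 13228.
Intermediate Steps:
g(K) = -4*K (g(K) = -5*K + K = -4*K)
((-573 - 381)/(116 - 252) + g(-27))² = ((-573 - 381)/(116 - 252) - 4*(-27))² = (-954/(-136) + 108)² = (-954*(-1/136) + 108)² = (477/68 + 108)² = (7821/68)² = 61168041/4624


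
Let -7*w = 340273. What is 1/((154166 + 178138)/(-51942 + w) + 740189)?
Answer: 16369/12116099645 ≈ 1.3510e-6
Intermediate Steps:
w = -340273/7 (w = -⅐*340273 = -340273/7 ≈ -48610.)
1/((154166 + 178138)/(-51942 + w) + 740189) = 1/((154166 + 178138)/(-51942 - 340273/7) + 740189) = 1/(332304/(-703867/7) + 740189) = 1/(332304*(-7/703867) + 740189) = 1/(-54096/16369 + 740189) = 1/(12116099645/16369) = 16369/12116099645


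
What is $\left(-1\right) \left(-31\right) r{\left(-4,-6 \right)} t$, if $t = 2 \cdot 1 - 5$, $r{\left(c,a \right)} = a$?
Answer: $558$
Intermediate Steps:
$t = -3$ ($t = 2 - 5 = -3$)
$\left(-1\right) \left(-31\right) r{\left(-4,-6 \right)} t = \left(-1\right) \left(-31\right) \left(-6\right) \left(-3\right) = 31 \left(-6\right) \left(-3\right) = \left(-186\right) \left(-3\right) = 558$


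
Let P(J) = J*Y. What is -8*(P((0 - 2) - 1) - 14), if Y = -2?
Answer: 64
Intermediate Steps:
P(J) = -2*J (P(J) = J*(-2) = -2*J)
-8*(P((0 - 2) - 1) - 14) = -8*(-2*((0 - 2) - 1) - 14) = -8*(-2*(-2 - 1) - 14) = -8*(-2*(-3) - 14) = -8*(6 - 14) = -8*(-8) = 64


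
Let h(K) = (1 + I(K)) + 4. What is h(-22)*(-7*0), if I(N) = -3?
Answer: 0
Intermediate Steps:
h(K) = 2 (h(K) = (1 - 3) + 4 = -2 + 4 = 2)
h(-22)*(-7*0) = 2*(-7*0) = 2*0 = 0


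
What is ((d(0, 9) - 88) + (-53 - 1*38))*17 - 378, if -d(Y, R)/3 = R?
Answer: -3880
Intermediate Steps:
d(Y, R) = -3*R
((d(0, 9) - 88) + (-53 - 1*38))*17 - 378 = ((-3*9 - 88) + (-53 - 1*38))*17 - 378 = ((-27 - 88) + (-53 - 38))*17 - 378 = (-115 - 91)*17 - 378 = -206*17 - 378 = -3502 - 378 = -3880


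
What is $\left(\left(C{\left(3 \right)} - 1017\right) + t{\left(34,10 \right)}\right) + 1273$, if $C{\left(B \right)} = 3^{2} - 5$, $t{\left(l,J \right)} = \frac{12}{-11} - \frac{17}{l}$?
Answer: $\frac{5685}{22} \approx 258.41$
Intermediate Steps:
$t{\left(l,J \right)} = - \frac{12}{11} - \frac{17}{l}$ ($t{\left(l,J \right)} = 12 \left(- \frac{1}{11}\right) - \frac{17}{l} = - \frac{12}{11} - \frac{17}{l}$)
$C{\left(B \right)} = 4$ ($C{\left(B \right)} = 9 - 5 = 4$)
$\left(\left(C{\left(3 \right)} - 1017\right) + t{\left(34,10 \right)}\right) + 1273 = \left(\left(4 - 1017\right) - \left(\frac{12}{11} + \frac{17}{34}\right)\right) + 1273 = \left(-1013 - \frac{35}{22}\right) + 1273 = - \frac{22321}{22} + 1273 = \frac{5685}{22}$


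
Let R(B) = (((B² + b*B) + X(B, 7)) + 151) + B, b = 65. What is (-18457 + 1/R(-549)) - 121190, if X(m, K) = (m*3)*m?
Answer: -163320099086/1169521 ≈ -1.3965e+5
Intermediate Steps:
X(m, K) = 3*m² (X(m, K) = (3*m)*m = 3*m²)
R(B) = 151 + 4*B² + 66*B (R(B) = (((B² + 65*B) + 3*B²) + 151) + B = ((4*B² + 65*B) + 151) + B = (151 + 4*B² + 65*B) + B = 151 + 4*B² + 66*B)
(-18457 + 1/R(-549)) - 121190 = (-18457 + 1/(151 + 4*(-549)² + 66*(-549))) - 121190 = (-18457 + 1/(151 + 4*301401 - 36234)) - 121190 = (-18457 + 1/(151 + 1205604 - 36234)) - 121190 = (-18457 + 1/1169521) - 121190 = -21585849096/1169521 - 121190 = -163320099086/1169521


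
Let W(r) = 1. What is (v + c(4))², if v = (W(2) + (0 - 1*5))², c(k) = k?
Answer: 400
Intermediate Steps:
v = 16 (v = (1 + (0 - 1*5))² = (1 + (0 - 5))² = (1 - 5)² = (-4)² = 16)
(v + c(4))² = (16 + 4)² = 20² = 400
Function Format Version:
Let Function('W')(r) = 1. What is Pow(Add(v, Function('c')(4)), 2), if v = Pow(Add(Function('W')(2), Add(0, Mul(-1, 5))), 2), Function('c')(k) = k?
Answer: 400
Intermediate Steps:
v = 16 (v = Pow(Add(1, Add(0, Mul(-1, 5))), 2) = Pow(Add(1, Add(0, -5)), 2) = Pow(Add(1, -5), 2) = Pow(-4, 2) = 16)
Pow(Add(v, Function('c')(4)), 2) = Pow(Add(16, 4), 2) = Pow(20, 2) = 400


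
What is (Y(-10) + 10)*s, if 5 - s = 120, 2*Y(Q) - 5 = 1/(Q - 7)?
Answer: -24380/17 ≈ -1434.1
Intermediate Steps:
Y(Q) = 5/2 + 1/(2*(-7 + Q)) (Y(Q) = 5/2 + 1/(2*(Q - 7)) = 5/2 + 1/(2*(-7 + Q)))
s = -115 (s = 5 - 1*120 = 5 - 120 = -115)
(Y(-10) + 10)*s = ((-34 + 5*(-10))/(2*(-7 - 10)) + 10)*(-115) = ((½)*(-34 - 50)/(-17) + 10)*(-115) = ((½)*(-1/17)*(-84) + 10)*(-115) = (42/17 + 10)*(-115) = (212/17)*(-115) = -24380/17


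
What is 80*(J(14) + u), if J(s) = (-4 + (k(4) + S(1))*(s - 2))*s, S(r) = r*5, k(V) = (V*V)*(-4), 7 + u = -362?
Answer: -826960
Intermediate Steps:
u = -369 (u = -7 - 362 = -369)
k(V) = -4*V**2 (k(V) = V**2*(-4) = -4*V**2)
S(r) = 5*r
J(s) = s*(114 - 59*s) (J(s) = (-4 + (-4*4**2 + 5*1)*(s - 2))*s = (-4 + (-4*16 + 5)*(-2 + s))*s = (-4 + (-64 + 5)*(-2 + s))*s = (-4 - 59*(-2 + s))*s = (-4 + (118 - 59*s))*s = (114 - 59*s)*s = s*(114 - 59*s))
80*(J(14) + u) = 80*(14*(114 - 59*14) - 369) = 80*(14*(114 - 826) - 369) = 80*(14*(-712) - 369) = 80*(-9968 - 369) = 80*(-10337) = -826960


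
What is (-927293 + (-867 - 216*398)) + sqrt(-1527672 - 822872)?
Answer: -1014128 + 4*I*sqrt(146909) ≈ -1.0141e+6 + 1533.1*I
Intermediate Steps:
(-927293 + (-867 - 216*398)) + sqrt(-1527672 - 822872) = (-927293 + (-867 - 85968)) + sqrt(-2350544) = (-927293 - 86835) + 4*I*sqrt(146909) = -1014128 + 4*I*sqrt(146909)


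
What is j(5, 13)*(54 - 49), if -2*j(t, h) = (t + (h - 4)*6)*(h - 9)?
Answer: -590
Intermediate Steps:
j(t, h) = -(-9 + h)*(-24 + t + 6*h)/2 (j(t, h) = -(t + (h - 4)*6)*(h - 9)/2 = -(t + (-4 + h)*6)*(-9 + h)/2 = -(t + (-24 + 6*h))*(-9 + h)/2 = -(-24 + t + 6*h)*(-9 + h)/2 = -(-9 + h)*(-24 + t + 6*h)/2)
j(5, 13)*(54 - 49) = (-108 - 3*13² + 39*13 + (9/2)*5 - ½*13*5)*(54 - 49) = (-108 - 3*169 + 507 + 45/2 - 65/2)*5 = (-108 - 507 + 507 + 45/2 - 65/2)*5 = -118*5 = -590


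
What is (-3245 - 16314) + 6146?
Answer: -13413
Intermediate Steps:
(-3245 - 16314) + 6146 = -19559 + 6146 = -13413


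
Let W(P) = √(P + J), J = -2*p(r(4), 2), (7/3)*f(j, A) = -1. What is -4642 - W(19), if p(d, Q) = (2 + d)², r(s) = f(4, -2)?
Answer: -4642 - √689/7 ≈ -4645.8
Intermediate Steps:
f(j, A) = -3/7 (f(j, A) = (3/7)*(-1) = -3/7)
r(s) = -3/7
J = -242/49 (J = -2*(2 - 3/7)² = -2*(11/7)² = -2*121/49 = -242/49 ≈ -4.9388)
W(P) = √(-242/49 + P) (W(P) = √(P - 242/49) = √(-242/49 + P))
-4642 - W(19) = -4642 - √(-242 + 49*19)/7 = -4642 - √(-242 + 931)/7 = -4642 - √689/7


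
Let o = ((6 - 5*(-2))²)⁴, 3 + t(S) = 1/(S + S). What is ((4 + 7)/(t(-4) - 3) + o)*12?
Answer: 2525440768992/49 ≈ 5.1540e+10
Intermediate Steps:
t(S) = -3 + 1/(2*S) (t(S) = -3 + 1/(S + S) = -3 + 1/(2*S))
o = 4294967296 (o = ((6 + 10)²)⁴ = (16²)⁴ = 256⁴ = 4294967296)
((4 + 7)/(t(-4) - 3) + o)*12 = ((4 + 7)/((-3 + (½)/(-4)) - 3) + 4294967296)*12 = (11/((-3 + (½)*(-¼)) - 3) + 4294967296)*12 = (11/((-3 - ⅛) - 3) + 4294967296)*12 = (11/(-25/8 - 3) + 4294967296)*12 = (11/(-49/8) + 4294967296)*12 = (11*(-8/49) + 4294967296)*12 = (-88/49 + 4294967296)*12 = (210453397416/49)*12 = 2525440768992/49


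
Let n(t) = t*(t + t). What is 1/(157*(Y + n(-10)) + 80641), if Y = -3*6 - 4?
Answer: 1/108587 ≈ 9.2092e-6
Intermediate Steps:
n(t) = 2*t**2 (n(t) = t*(2*t) = 2*t**2)
Y = -22 (Y = -18 - 4 = -22)
1/(157*(Y + n(-10)) + 80641) = 1/(157*(-22 + 2*(-10)**2) + 80641) = 1/(157*(-22 + 2*100) + 80641) = 1/(157*(-22 + 200) + 80641) = 1/(157*178 + 80641) = 1/(27946 + 80641) = 1/108587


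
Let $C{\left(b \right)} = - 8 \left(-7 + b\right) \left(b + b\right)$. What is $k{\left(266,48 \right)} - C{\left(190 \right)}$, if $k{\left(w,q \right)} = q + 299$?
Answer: $556667$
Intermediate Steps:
$k{\left(w,q \right)} = 299 + q$
$C{\left(b \right)} = 2 b \left(56 - 8 b\right)$ ($C{\left(b \right)} = \left(56 - 8 b\right) 2 b = 2 b \left(56 - 8 b\right)$)
$k{\left(266,48 \right)} - C{\left(190 \right)} = \left(299 + 48\right) - 16 \cdot 190 \left(7 - 190\right) = 347 - 16 \cdot 190 \left(7 - 190\right) = 347 - 16 \cdot 190 \left(-183\right) = 347 - -556320 = 347 + 556320 = 556667$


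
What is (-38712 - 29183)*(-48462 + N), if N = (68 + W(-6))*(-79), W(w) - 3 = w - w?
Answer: 3671150545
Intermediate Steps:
W(w) = 3 (W(w) = 3 + (w - w) = 3 + 0 = 3)
N = -5609 (N = (68 + 3)*(-79) = 71*(-79) = -5609)
(-38712 - 29183)*(-48462 + N) = (-38712 - 29183)*(-48462 - 5609) = -67895*(-54071) = 3671150545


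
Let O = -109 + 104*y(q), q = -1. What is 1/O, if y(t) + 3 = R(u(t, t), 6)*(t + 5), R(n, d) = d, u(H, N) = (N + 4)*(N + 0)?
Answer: 1/2075 ≈ 0.00048193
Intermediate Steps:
u(H, N) = N*(4 + N) (u(H, N) = (4 + N)*N = N*(4 + N))
y(t) = 27 + 6*t (y(t) = -3 + 6*(t + 5) = -3 + 6*(5 + t) = -3 + (30 + 6*t) = 27 + 6*t)
O = 2075 (O = -109 + 104*(27 + 6*(-1)) = -109 + 104*(27 - 6) = -109 + 104*21 = -109 + 2184 = 2075)
1/O = 1/2075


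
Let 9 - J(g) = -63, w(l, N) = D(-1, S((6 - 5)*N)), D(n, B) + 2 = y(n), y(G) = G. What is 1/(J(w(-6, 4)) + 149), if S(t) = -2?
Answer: 1/221 ≈ 0.0045249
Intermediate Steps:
D(n, B) = -2 + n
w(l, N) = -3 (w(l, N) = -2 - 1 = -3)
J(g) = 72 (J(g) = 9 - 1*(-63) = 9 + 63 = 72)
1/(J(w(-6, 4)) + 149) = 1/(72 + 149) = 1/221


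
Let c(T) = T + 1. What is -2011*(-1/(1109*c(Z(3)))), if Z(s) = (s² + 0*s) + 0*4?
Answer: 2011/11090 ≈ 0.18133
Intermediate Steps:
Z(s) = s² (Z(s) = (s² + 0) + 0 = s² + 0 = s²)
c(T) = 1 + T
-2011*(-1/(1109*c(Z(3)))) = -2011*(-1/(1109*(1 + 3²))) = -2011*(-1/(1109*(1 + 9))) = -2011/((-1109*10)) = -2011/(-11090) = -2011*(-1/11090) = 2011/11090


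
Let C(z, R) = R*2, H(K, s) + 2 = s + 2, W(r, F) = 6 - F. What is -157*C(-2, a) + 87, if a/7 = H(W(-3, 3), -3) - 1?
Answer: 8879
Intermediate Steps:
H(K, s) = s (H(K, s) = -2 + (s + 2) = -2 + (2 + s) = s)
a = -28 (a = 7*(-3 - 1) = 7*(-4) = -28)
C(z, R) = 2*R
-157*C(-2, a) + 87 = -314*(-28) + 87 = -157*(-56) + 87 = 8792 + 87 = 8879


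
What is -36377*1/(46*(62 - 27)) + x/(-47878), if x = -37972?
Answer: -840261543/38541790 ≈ -21.801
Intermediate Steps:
-36377*1/(46*(62 - 27)) + x/(-47878) = -36377*1/(46*(62 - 27)) - 37972/(-47878) = -36377/(35*46) - 37972*(-1/47878) = -36377/1610 + 18986/23939 = -840261543/38541790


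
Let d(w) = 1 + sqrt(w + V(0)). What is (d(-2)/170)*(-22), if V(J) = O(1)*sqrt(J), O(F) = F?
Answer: -11/85 - 11*I*sqrt(2)/85 ≈ -0.12941 - 0.18302*I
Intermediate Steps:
V(J) = sqrt(J) (V(J) = 1*sqrt(J) = sqrt(J))
d(w) = 1 + sqrt(w) (d(w) = 1 + sqrt(w + sqrt(0)) = 1 + sqrt(w + 0) = 1 + sqrt(w))
(d(-2)/170)*(-22) = ((1 + sqrt(-2))/170)*(-22) = ((1 + I*sqrt(2))/170)*(-22) = (1/170 + I*sqrt(2)/170)*(-22) = -11/85 - 11*I*sqrt(2)/85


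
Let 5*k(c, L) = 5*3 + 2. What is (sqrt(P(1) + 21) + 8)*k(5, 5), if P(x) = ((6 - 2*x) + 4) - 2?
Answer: 136/5 + 51*sqrt(3)/5 ≈ 44.867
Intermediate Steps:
k(c, L) = 17/5 (k(c, L) = (5*3 + 2)/5 = (15 + 2)/5 = (1/5)*17 = 17/5)
P(x) = 8 - 2*x (P(x) = (10 - 2*x) - 2 = 8 - 2*x)
(sqrt(P(1) + 21) + 8)*k(5, 5) = (sqrt((8 - 2*1) + 21) + 8)*(17/5) = (sqrt((8 - 2) + 21) + 8)*(17/5) = (sqrt(6 + 21) + 8)*(17/5) = (sqrt(27) + 8)*(17/5) = (3*sqrt(3) + 8)*(17/5) = (8 + 3*sqrt(3))*(17/5) = 136/5 + 51*sqrt(3)/5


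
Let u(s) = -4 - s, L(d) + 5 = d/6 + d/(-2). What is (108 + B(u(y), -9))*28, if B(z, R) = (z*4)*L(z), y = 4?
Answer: 15344/3 ≈ 5114.7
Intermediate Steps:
L(d) = -5 - d/3 (L(d) = -5 + (d/6 + d/(-2)) = -5 + (d*(1/6) + d*(-1/2)) = -5 + (d/6 - d/2) = -5 - d/3)
B(z, R) = 4*z*(-5 - z/3) (B(z, R) = (z*4)*(-5 - z/3) = (4*z)*(-5 - z/3) = 4*z*(-5 - z/3))
(108 + B(u(y), -9))*28 = (108 - 4*(-4 - 1*4)*(15 + (-4 - 1*4))/3)*28 = (108 - 4*(-4 - 4)*(15 + (-4 - 4))/3)*28 = (108 - 4/3*(-8)*(15 - 8))*28 = (108 - 4/3*(-8)*7)*28 = (108 + 224/3)*28 = (548/3)*28 = 15344/3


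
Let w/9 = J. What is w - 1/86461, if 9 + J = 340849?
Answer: 265224305159/86461 ≈ 3.0676e+6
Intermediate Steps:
J = 340840 (J = -9 + 340849 = 340840)
w = 3067560 (w = 9*340840 = 3067560)
w - 1/86461 = 3067560 - 1/86461 = 265224305159/86461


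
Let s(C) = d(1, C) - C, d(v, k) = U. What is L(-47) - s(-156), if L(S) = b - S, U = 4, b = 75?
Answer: -38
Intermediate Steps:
d(v, k) = 4
L(S) = 75 - S
s(C) = 4 - C
L(-47) - s(-156) = (75 - 1*(-47)) - (4 - 1*(-156)) = (75 + 47) - (4 + 156) = 122 - 1*160 = 122 - 160 = -38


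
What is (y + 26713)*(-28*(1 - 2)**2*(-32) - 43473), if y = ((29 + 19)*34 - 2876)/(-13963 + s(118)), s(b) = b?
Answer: -15746793872633/13845 ≈ -1.1374e+9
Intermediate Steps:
y = 1244/13845 (y = ((29 + 19)*34 - 2876)/(-13963 + 118) = (48*34 - 2876)/(-13845) = (1632 - 2876)*(-1/13845) = -1244*(-1/13845) = 1244/13845 ≈ 0.089852)
(y + 26713)*(-28*(1 - 2)**2*(-32) - 43473) = (1244/13845 + 26713)*(-28*(1 - 2)**2*(-32) - 43473) = 369842729*(-28*(-1)**2*(-32) - 43473)/13845 = 369842729*(-28*1*(-32) - 43473)/13845 = 369842729*(-28*(-32) - 43473)/13845 = 369842729*(896 - 43473)/13845 = (369842729/13845)*(-42577) = -15746793872633/13845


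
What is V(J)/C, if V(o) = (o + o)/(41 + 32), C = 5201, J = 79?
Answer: 158/379673 ≈ 0.00041615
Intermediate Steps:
V(o) = 2*o/73 (V(o) = (2*o)/73 = (2*o)*(1/73) = 2*o/73)
V(J)/C = ((2/73)*79)/5201 = (158/73)*(1/5201) = 158/379673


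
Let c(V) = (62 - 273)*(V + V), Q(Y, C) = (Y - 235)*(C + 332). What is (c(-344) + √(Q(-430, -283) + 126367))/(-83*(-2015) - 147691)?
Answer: 72584/9777 + √93782/19554 ≈ 7.4396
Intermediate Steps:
Q(Y, C) = (-235 + Y)*(332 + C)
c(V) = -422*V
(c(-344) + √(Q(-430, -283) + 126367))/(-83*(-2015) - 147691) = (-422*(-344) + √((-78020 - 235*(-283) + 332*(-430) - 283*(-430)) + 126367))/(-83*(-2015) - 147691) = (145168 + √((-78020 + 66505 - 142760 + 121690) + 126367))/(167245 - 147691) = (145168 + √(-32585 + 126367))/19554 = (145168 + √93782)*(1/19554) = 72584/9777 + √93782/19554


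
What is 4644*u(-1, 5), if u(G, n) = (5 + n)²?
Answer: 464400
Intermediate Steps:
4644*u(-1, 5) = 4644*(5 + 5)² = 4644*10² = 4644*100 = 464400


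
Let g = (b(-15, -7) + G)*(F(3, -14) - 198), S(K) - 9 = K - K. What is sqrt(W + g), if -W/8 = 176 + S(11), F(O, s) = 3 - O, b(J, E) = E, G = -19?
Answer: 2*sqrt(917) ≈ 60.564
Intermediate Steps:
S(K) = 9 (S(K) = 9 + (K - K) = 9 + 0 = 9)
W = -1480 (W = -8*(176 + 9) = -8*185 = -1480)
g = 5148 (g = (-7 - 19)*((3 - 1*3) - 198) = -26*((3 - 3) - 198) = -26*(0 - 198) = -26*(-198) = 5148)
sqrt(W + g) = sqrt(-1480 + 5148) = sqrt(3668) = 2*sqrt(917)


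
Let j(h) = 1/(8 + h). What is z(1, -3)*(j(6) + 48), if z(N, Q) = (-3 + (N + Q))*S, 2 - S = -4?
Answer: -10095/7 ≈ -1442.1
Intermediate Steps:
S = 6 (S = 2 - 1*(-4) = 2 + 4 = 6)
z(N, Q) = -18 + 6*N + 6*Q (z(N, Q) = (-3 + (N + Q))*6 = (-3 + N + Q)*6 = -18 + 6*N + 6*Q)
z(1, -3)*(j(6) + 48) = (-18 + 6*1 + 6*(-3))*(1/(8 + 6) + 48) = (-18 + 6 - 18)*(1/14 + 48) = -30*(1/14 + 48) = -30*673/14 = -10095/7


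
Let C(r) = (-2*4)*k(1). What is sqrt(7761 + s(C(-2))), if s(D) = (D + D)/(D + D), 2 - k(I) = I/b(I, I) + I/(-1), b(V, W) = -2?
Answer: sqrt(7762) ≈ 88.102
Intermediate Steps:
k(I) = 2 + 3*I/2 (k(I) = 2 - (I/(-2) + I/(-1)) = 2 - (I*(-1/2) + I*(-1)) = 2 - (-I/2 - I) = 2 - (-3)*I/2 = 2 + 3*I/2)
C(r) = -28 (C(r) = (-2*4)*(2 + (3/2)*1) = -8*(2 + 3/2) = -8*7/2 = -28)
s(D) = 1 (s(D) = (2*D)/((2*D)) = (2*D)*(1/(2*D)) = 1)
sqrt(7761 + s(C(-2))) = sqrt(7761 + 1) = sqrt(7762)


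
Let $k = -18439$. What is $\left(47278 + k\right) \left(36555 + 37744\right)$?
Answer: $2142708861$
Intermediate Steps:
$\left(47278 + k\right) \left(36555 + 37744\right) = \left(47278 - 18439\right) \left(36555 + 37744\right) = 28839 \cdot 74299 = 2142708861$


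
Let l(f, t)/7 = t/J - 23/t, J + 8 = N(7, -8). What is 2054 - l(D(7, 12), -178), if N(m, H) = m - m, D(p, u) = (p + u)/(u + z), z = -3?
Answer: 675455/356 ≈ 1897.3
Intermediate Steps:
D(p, u) = (p + u)/(-3 + u) (D(p, u) = (p + u)/(u - 3) = (p + u)/(-3 + u))
N(m, H) = 0
J = -8 (J = -8 + 0 = -8)
l(f, t) = -161/t - 7*t/8 (l(f, t) = 7*(t/(-8) - 23/t) = 7*(t*(-1/8) - 23/t) = 7*(-t/8 - 23/t) = 7*(-23/t - t/8) = -161/t - 7*t/8)
2054 - l(D(7, 12), -178) = 2054 - (-161/(-178) - 7/8*(-178)) = 2054 - (-161*(-1/178) + 623/4) = 2054 - (161/178 + 623/4) = 2054 - 1*55769/356 = 2054 - 55769/356 = 675455/356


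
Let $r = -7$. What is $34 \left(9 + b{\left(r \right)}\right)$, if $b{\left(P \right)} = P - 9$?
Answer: $-238$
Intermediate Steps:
$b{\left(P \right)} = -9 + P$
$34 \left(9 + b{\left(r \right)}\right) = 34 \left(9 - 16\right) = 34 \left(-7\right) = -238$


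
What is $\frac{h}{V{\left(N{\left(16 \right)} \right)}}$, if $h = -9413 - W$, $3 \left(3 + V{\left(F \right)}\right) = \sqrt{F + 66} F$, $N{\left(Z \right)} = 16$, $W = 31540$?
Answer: $- \frac{100521}{1901} - \frac{178704 \sqrt{82}}{1901} \approx -904.13$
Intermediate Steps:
$V{\left(F \right)} = -3 + \frac{F \sqrt{66 + F}}{3}$ ($V{\left(F \right)} = -3 + \frac{\sqrt{F + 66} F}{3} = -3 + \frac{\sqrt{66 + F} F}{3} = -3 + \frac{F \sqrt{66 + F}}{3}$)
$h = -40953$ ($h = -9413 - 31540 = -40953$)
$\frac{h}{V{\left(N{\left(16 \right)} \right)}} = - \frac{40953}{-3 + \frac{1}{3} \cdot 16 \sqrt{66 + 16}} = - \frac{40953}{-3 + \frac{1}{3} \cdot 16 \sqrt{82}} = - \frac{40953}{-3 + \frac{16 \sqrt{82}}{3}}$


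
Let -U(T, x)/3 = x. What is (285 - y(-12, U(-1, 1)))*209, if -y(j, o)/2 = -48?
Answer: 39501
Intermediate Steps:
U(T, x) = -3*x
y(j, o) = 96 (y(j, o) = -2*(-48) = 96)
(285 - y(-12, U(-1, 1)))*209 = (285 - 1*96)*209 = (285 - 96)*209 = 189*209 = 39501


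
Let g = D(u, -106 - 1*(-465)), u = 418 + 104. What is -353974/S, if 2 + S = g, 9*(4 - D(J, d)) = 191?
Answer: 3185766/173 ≈ 18415.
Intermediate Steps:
u = 522
D(J, d) = -155/9 (D(J, d) = 4 - ⅑*191 = 4 - 191/9 = -155/9)
g = -155/9 ≈ -17.222
S = -173/9 (S = -2 - 155/9 = -173/9 ≈ -19.222)
-353974/S = -353974/(-173/9) = -353974*(-9/173) = 3185766/173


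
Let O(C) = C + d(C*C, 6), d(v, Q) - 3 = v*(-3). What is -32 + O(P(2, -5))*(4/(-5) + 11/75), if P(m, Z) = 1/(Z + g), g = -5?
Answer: -254063/7500 ≈ -33.875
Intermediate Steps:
d(v, Q) = 3 - 3*v (d(v, Q) = 3 + v*(-3) = 3 - 3*v)
P(m, Z) = 1/(-5 + Z) (P(m, Z) = 1/(Z - 5) = 1/(-5 + Z))
O(C) = 3 + C - 3*C² (O(C) = C + (3 - 3*C*C) = C + (3 - 3*C²) = 3 + C - 3*C²)
-32 + O(P(2, -5))*(4/(-5) + 11/75) = -32 + (3 + 1/(-5 - 5) - 3/(-5 - 5)²)*(4/(-5) + 11/75) = -32 + (3 + 1/(-10) - 3*(1/(-10))²)*(4*(-⅕) + 11*(1/75)) = -32 + (3 - ⅒ - 3*(-⅒)²)*(-⅘ + 11/75) = -32 + (3 - ⅒ - 3*1/100)*(-49/75) = -32 + (3 - ⅒ - 3/100)*(-49/75) = -32 + (287/100)*(-49/75) = -32 - 14063/7500 = -254063/7500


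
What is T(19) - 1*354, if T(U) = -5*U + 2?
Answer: -447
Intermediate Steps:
T(U) = 2 - 5*U
T(19) - 1*354 = (2 - 5*19) - 1*354 = (2 - 95) - 354 = -93 - 354 = -447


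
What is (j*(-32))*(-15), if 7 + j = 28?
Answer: 10080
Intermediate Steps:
j = 21 (j = -7 + 28 = 21)
(j*(-32))*(-15) = (21*(-32))*(-15) = -672*(-15) = 10080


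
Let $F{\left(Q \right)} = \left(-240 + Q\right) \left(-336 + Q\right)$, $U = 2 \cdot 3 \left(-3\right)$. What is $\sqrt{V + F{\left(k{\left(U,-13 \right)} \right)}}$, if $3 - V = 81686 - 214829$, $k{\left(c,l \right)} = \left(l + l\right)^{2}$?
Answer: $\sqrt{281386} \approx 530.46$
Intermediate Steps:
$U = -18$ ($U = 6 \left(-3\right) = -18$)
$k{\left(c,l \right)} = 4 l^{2}$ ($k{\left(c,l \right)} = \left(2 l\right)^{2} = 4 l^{2}$)
$V = 133146$ ($V = 3 - \left(81686 - 214829\right) = 3 - -133143 = 3 + 133143 = 133146$)
$F{\left(Q \right)} = \left(-336 + Q\right) \left(-240 + Q\right)$
$\sqrt{V + F{\left(k{\left(U,-13 \right)} \right)}} = \sqrt{133146 + \left(80640 + \left(4 \left(-13\right)^{2}\right)^{2} - 576 \cdot 4 \left(-13\right)^{2}\right)} = \sqrt{133146 + \left(80640 + \left(4 \cdot 169\right)^{2} - 576 \cdot 4 \cdot 169\right)} = \sqrt{133146 + \left(80640 + 676^{2} - 389376\right)} = \sqrt{133146 + \left(80640 + 456976 - 389376\right)} = \sqrt{133146 + 148240} = \sqrt{281386}$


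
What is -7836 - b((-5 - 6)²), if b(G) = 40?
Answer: -7876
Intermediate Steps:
-7836 - b((-5 - 6)²) = -7836 - 1*40 = -7836 - 40 = -7876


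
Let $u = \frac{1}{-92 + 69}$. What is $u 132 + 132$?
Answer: $\frac{2904}{23} \approx 126.26$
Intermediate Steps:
$u = - \frac{1}{23}$ ($u = \frac{1}{-23} = - \frac{1}{23} \approx -0.043478$)
$u 132 + 132 = \left(- \frac{1}{23}\right) 132 + 132 = - \frac{132}{23} + 132 = \frac{2904}{23}$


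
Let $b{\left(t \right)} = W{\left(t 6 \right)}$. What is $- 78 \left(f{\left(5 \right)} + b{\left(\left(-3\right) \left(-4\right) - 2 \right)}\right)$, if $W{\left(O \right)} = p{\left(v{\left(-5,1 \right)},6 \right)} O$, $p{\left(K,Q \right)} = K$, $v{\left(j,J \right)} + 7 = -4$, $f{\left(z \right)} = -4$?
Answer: $51792$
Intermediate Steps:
$v{\left(j,J \right)} = -11$ ($v{\left(j,J \right)} = -7 - 4 = -11$)
$W{\left(O \right)} = - 11 O$
$b{\left(t \right)} = - 66 t$ ($b{\left(t \right)} = - 11 t 6 = - 11 \cdot 6 t = - 66 t$)
$- 78 \left(f{\left(5 \right)} + b{\left(\left(-3\right) \left(-4\right) - 2 \right)}\right) = - 78 \left(-4 - 66 \left(\left(-3\right) \left(-4\right) - 2\right)\right) = - 78 \left(-4 - 66 \left(12 - 2\right)\right) = - 78 \left(-4 - 660\right) = \left(-78\right) \left(-664\right) = 51792$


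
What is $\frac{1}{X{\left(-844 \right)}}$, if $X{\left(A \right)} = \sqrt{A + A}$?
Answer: $- \frac{i \sqrt{422}}{844} \approx - 0.02434 i$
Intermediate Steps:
$X{\left(A \right)} = \sqrt{2} \sqrt{A}$ ($X{\left(A \right)} = \sqrt{2 A} = \sqrt{2} \sqrt{A}$)
$\frac{1}{X{\left(-844 \right)}} = \frac{1}{\sqrt{2} \sqrt{-844}} = \frac{1}{\sqrt{2} \cdot 2 i \sqrt{211}} = \frac{1}{2 i \sqrt{422}} = - \frac{i \sqrt{422}}{844}$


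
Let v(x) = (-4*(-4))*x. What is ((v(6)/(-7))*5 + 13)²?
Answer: 151321/49 ≈ 3088.2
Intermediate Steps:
v(x) = 16*x
((v(6)/(-7))*5 + 13)² = (((16*6)/(-7))*5 + 13)² = ((96*(-⅐))*5 + 13)² = (-96/7*5 + 13)² = (-480/7 + 13)² = (-389/7)² = 151321/49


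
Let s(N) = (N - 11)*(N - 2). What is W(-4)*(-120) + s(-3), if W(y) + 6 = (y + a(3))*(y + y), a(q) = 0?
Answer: -3050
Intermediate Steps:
s(N) = (-11 + N)*(-2 + N)
W(y) = -6 + 2*y**2 (W(y) = -6 + (y + 0)*(y + y) = -6 + y*(2*y) = -6 + 2*y**2)
W(-4)*(-120) + s(-3) = (-6 + 2*(-4)**2)*(-120) + (22 + (-3)**2 - 13*(-3)) = (-6 + 2*16)*(-120) + (22 + 9 + 39) = (-6 + 32)*(-120) + 70 = 26*(-120) + 70 = -3120 + 70 = -3050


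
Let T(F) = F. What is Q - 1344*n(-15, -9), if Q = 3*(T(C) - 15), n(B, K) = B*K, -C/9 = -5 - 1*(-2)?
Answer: -181404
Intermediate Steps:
C = 27 (C = -9*(-5 - 1*(-2)) = -9*(-5 + 2) = -9*(-3) = 27)
Q = 36 (Q = 3*(27 - 15) = 3*12 = 36)
Q - 1344*n(-15, -9) = 36 - (-20160)*(-9) = 36 - 1344*135 = 36 - 181440 = -181404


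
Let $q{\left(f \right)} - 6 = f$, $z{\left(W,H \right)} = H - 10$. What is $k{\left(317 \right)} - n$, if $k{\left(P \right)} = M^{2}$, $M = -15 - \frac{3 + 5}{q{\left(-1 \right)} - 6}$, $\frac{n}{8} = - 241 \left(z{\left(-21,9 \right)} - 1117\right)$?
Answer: $-2155455$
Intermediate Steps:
$z{\left(W,H \right)} = -10 + H$ ($z{\left(W,H \right)} = H - 10 = -10 + H$)
$q{\left(f \right)} = 6 + f$
$n = 2155504$ ($n = 8 \left(- 241 \left(\left(-10 + 9\right) - 1117\right)\right) = 8 \left(- 241 \left(-1 - 1117\right)\right) = 8 \left(\left(-241\right) \left(-1118\right)\right) = 8 \cdot 269438 = 2155504$)
$M = -7$ ($M = -15 - \frac{3 + 5}{\left(6 - 1\right) - 6} = -15 - \frac{8}{5 - 6} = -15 - \frac{8}{-1} = -15 - 8 \left(-1\right) = -15 - -8 = -15 + 8 = -7$)
$k{\left(P \right)} = 49$ ($k{\left(P \right)} = \left(-7\right)^{2} = 49$)
$k{\left(317 \right)} - n = 49 - 2155504 = -2155455$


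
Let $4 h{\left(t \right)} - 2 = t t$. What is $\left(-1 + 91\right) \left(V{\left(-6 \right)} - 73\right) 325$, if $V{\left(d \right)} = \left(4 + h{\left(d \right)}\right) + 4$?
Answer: $-1623375$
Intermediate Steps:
$h{\left(t \right)} = \frac{1}{2} + \frac{t^{2}}{4}$ ($h{\left(t \right)} = \frac{1}{2} + \frac{t t}{4} = \frac{1}{2} + \frac{t^{2}}{4}$)
$V{\left(d \right)} = \frac{17}{2} + \frac{d^{2}}{4}$ ($V{\left(d \right)} = \left(4 + \left(\frac{1}{2} + \frac{d^{2}}{4}\right)\right) + 4 = \left(\frac{9}{2} + \frac{d^{2}}{4}\right) + 4 = \frac{17}{2} + \frac{d^{2}}{4}$)
$\left(-1 + 91\right) \left(V{\left(-6 \right)} - 73\right) 325 = \left(-1 + 91\right) \left(\left(\frac{17}{2} + \frac{\left(-6\right)^{2}}{4}\right) - 73\right) 325 = 90 \left(\left(\frac{17}{2} + \frac{1}{4} \cdot 36\right) - 73\right) 325 = 90 \left(\left(\frac{17}{2} + 9\right) - 73\right) 325 = 90 \left(\frac{35}{2} - 73\right) 325 = 90 \left(- \frac{111}{2}\right) 325 = \left(-4995\right) 325 = -1623375$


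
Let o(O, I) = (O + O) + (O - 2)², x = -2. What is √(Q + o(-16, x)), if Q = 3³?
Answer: √319 ≈ 17.861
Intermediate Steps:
Q = 27
o(O, I) = (-2 + O)² + 2*O (o(O, I) = 2*O + (-2 + O)² = (-2 + O)² + 2*O)
√(Q + o(-16, x)) = √(27 + ((-2 - 16)² + 2*(-16))) = √(27 + ((-18)² - 32)) = √(27 + (324 - 32)) = √(27 + 292) = √319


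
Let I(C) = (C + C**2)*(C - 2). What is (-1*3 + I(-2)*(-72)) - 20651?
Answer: -20078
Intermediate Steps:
I(C) = (-2 + C)*(C + C**2) (I(C) = (C + C**2)*(-2 + C) = (-2 + C)*(C + C**2))
(-1*3 + I(-2)*(-72)) - 20651 = (-1*3 - 2*(-2 + (-2)**2 - 1*(-2))*(-72)) - 20651 = (-3 - 2*(-2 + 4 + 2)*(-72)) - 20651 = (-3 - 2*4*(-72)) - 20651 = (-3 - 8*(-72)) - 20651 = (-3 + 576) - 20651 = 573 - 20651 = -20078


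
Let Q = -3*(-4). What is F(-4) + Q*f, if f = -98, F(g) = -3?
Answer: -1179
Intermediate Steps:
Q = 12
F(-4) + Q*f = -3 + 12*(-98) = -3 - 1176 = -1179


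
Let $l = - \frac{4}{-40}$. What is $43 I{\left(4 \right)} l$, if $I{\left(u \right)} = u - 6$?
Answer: $- \frac{43}{5} \approx -8.6$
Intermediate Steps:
$I{\left(u \right)} = -6 + u$
$l = \frac{1}{10}$ ($l = \left(-4\right) \left(- \frac{1}{40}\right) = \frac{1}{10} \approx 0.1$)
$43 I{\left(4 \right)} l = 43 \left(-6 + 4\right) \frac{1}{10} = 43 \left(-2\right) \frac{1}{10} = \left(-86\right) \frac{1}{10} = - \frac{43}{5}$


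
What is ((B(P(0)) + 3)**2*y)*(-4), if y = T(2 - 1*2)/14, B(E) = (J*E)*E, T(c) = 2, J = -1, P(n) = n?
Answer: -36/7 ≈ -5.1429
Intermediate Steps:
B(E) = -E**2 (B(E) = (-E)*E = -E**2)
y = 1/7 (y = 2/14 = 2*(1/14) = 1/7 ≈ 0.14286)
((B(P(0)) + 3)**2*y)*(-4) = ((-1*0**2 + 3)**2*(1/7))*(-4) = ((-1*0 + 3)**2*(1/7))*(-4) = ((0 + 3)**2*(1/7))*(-4) = (3**2*(1/7))*(-4) = (9*(1/7))*(-4) = (9/7)*(-4) = -36/7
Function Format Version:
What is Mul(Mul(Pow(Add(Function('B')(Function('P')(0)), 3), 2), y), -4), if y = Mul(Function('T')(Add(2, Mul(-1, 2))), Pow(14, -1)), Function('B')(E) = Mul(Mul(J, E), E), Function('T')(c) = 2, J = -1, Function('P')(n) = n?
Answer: Rational(-36, 7) ≈ -5.1429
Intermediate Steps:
Function('B')(E) = Mul(-1, Pow(E, 2)) (Function('B')(E) = Mul(Mul(-1, E), E) = Mul(-1, Pow(E, 2)))
y = Rational(1, 7) (y = Mul(2, Pow(14, -1)) = Mul(2, Rational(1, 14)) = Rational(1, 7) ≈ 0.14286)
Mul(Mul(Pow(Add(Function('B')(Function('P')(0)), 3), 2), y), -4) = Mul(Mul(Pow(Add(Mul(-1, Pow(0, 2)), 3), 2), Rational(1, 7)), -4) = Mul(Mul(Pow(Add(Mul(-1, 0), 3), 2), Rational(1, 7)), -4) = Mul(Mul(Pow(Add(0, 3), 2), Rational(1, 7)), -4) = Mul(Mul(Pow(3, 2), Rational(1, 7)), -4) = Mul(Mul(9, Rational(1, 7)), -4) = Mul(Rational(9, 7), -4) = Rational(-36, 7)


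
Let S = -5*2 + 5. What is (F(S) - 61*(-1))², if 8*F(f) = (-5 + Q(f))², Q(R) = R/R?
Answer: 3969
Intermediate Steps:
S = -5 (S = -10 + 5 = -5)
Q(R) = 1
F(f) = 2 (F(f) = (-5 + 1)²/8 = (⅛)*(-4)² = (⅛)*16 = 2)
(F(S) - 61*(-1))² = (2 - 61*(-1))² = (2 + 61)² = 63² = 3969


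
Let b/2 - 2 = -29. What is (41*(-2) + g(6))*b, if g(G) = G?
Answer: 4104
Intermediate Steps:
b = -54 (b = 4 + 2*(-29) = 4 - 58 = -54)
(41*(-2) + g(6))*b = (41*(-2) + 6)*(-54) = (-82 + 6)*(-54) = -76*(-54) = 4104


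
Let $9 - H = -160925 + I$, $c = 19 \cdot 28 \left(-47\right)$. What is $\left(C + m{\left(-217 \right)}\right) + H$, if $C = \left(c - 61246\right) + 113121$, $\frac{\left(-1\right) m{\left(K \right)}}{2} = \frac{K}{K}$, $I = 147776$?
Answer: $40027$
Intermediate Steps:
$m{\left(K \right)} = -2$ ($m{\left(K \right)} = - 2 \frac{K}{K} = \left(-2\right) 1 = -2$)
$c = -25004$ ($c = 532 \left(-47\right) = -25004$)
$H = 13158$ ($H = 9 - \left(-160925 + 147776\right) = 9 - -13149 = 9 + 13149 = 13158$)
$C = 26871$ ($C = \left(-25004 - 61246\right) + 113121 = -86250 + 113121 = 26871$)
$\left(C + m{\left(-217 \right)}\right) + H = \left(26871 - 2\right) + 13158 = 26869 + 13158 = 40027$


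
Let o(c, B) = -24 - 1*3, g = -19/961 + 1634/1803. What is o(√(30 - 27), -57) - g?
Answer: -48318458/1732683 ≈ -27.887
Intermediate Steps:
g = 1536017/1732683 (g = -19*1/961 + 1634*(1/1803) = -19/961 + 1634/1803 = 1536017/1732683 ≈ 0.88650)
o(c, B) = -27 (o(c, B) = -24 - 3 = -27)
o(√(30 - 27), -57) - g = -27 - 1*1536017/1732683 = -27 - 1536017/1732683 = -48318458/1732683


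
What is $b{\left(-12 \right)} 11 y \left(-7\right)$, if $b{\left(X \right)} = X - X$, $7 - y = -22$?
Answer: $0$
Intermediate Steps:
$y = 29$ ($y = 7 - -22 = 7 + 22 = 29$)
$b{\left(X \right)} = 0$
$b{\left(-12 \right)} 11 y \left(-7\right) = 0 \cdot 11 \cdot 29 \left(-7\right) = 0 \cdot 319 \left(-7\right) = 0 \left(-2233\right) = 0$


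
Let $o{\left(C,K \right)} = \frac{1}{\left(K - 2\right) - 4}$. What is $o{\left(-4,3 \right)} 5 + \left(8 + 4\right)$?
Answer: $\frac{31}{3} \approx 10.333$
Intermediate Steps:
$o{\left(C,K \right)} = \frac{1}{-6 + K}$ ($o{\left(C,K \right)} = \frac{1}{\left(-2 + K\right) - 4} = \frac{1}{-6 + K}$)
$o{\left(-4,3 \right)} 5 + \left(8 + 4\right) = \frac{1}{-6 + 3} \cdot 5 + \left(8 + 4\right) = \frac{1}{-3} \cdot 5 + 12 = \left(- \frac{1}{3}\right) 5 + 12 = - \frac{5}{3} + 12 = \frac{31}{3}$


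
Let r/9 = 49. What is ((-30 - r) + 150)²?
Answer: 103041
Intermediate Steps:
r = 441 (r = 9*49 = 441)
((-30 - r) + 150)² = ((-30 - 1*441) + 150)² = ((-30 - 441) + 150)² = (-471 + 150)² = (-321)² = 103041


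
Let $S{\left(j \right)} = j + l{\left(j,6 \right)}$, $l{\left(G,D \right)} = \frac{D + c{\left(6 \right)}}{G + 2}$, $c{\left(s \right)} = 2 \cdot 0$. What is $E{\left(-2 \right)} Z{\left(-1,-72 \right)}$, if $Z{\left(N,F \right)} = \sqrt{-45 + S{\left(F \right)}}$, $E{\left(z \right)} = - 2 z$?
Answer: $\frac{4 i \sqrt{143430}}{35} \approx 43.282 i$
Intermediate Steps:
$c{\left(s \right)} = 0$
$l{\left(G,D \right)} = \frac{D}{2 + G}$ ($l{\left(G,D \right)} = \frac{D + 0}{G + 2} = \frac{D}{2 + G}$)
$S{\left(j \right)} = j + \frac{6}{2 + j}$
$Z{\left(N,F \right)} = \sqrt{-45 + \frac{6 + F \left(2 + F\right)}{2 + F}}$
$E{\left(-2 \right)} Z{\left(-1,-72 \right)} = \left(-2\right) \left(-2\right) \sqrt{\frac{6 + \left(-45 - 72\right) \left(2 - 72\right)}{2 - 72}} = 4 \sqrt{\frac{6 - -8190}{-70}} = 4 \sqrt{- \frac{6 + 8190}{70}} = 4 \sqrt{\left(- \frac{1}{70}\right) 8196} = 4 \sqrt{- \frac{4098}{35}} = 4 \frac{i \sqrt{143430}}{35} = \frac{4 i \sqrt{143430}}{35}$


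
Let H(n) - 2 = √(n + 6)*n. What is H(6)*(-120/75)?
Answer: -16/5 - 96*√3/5 ≈ -36.455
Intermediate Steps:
H(n) = 2 + n*√(6 + n) (H(n) = 2 + √(n + 6)*n = 2 + √(6 + n)*n = 2 + n*√(6 + n))
H(6)*(-120/75) = (2 + 6*√(6 + 6))*(-120/75) = (2 + 6*√12)*(-120*1/75) = (2 + 6*(2*√3))*(-8/5) = (2 + 12*√3)*(-8/5) = -16/5 - 96*√3/5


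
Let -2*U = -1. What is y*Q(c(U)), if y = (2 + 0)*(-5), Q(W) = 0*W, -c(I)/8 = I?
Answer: 0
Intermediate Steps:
U = ½ (U = -½*(-1) = ½ ≈ 0.50000)
c(I) = -8*I
Q(W) = 0
y = -10 (y = 2*(-5) = -10)
y*Q(c(U)) = -10*0 = 0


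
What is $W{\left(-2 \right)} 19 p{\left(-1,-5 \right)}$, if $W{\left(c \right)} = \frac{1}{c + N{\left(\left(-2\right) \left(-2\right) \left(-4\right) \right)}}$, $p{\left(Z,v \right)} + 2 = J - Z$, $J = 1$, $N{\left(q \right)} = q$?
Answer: $0$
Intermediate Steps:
$p{\left(Z,v \right)} = -1 - Z$ ($p{\left(Z,v \right)} = -2 - \left(-1 + Z\right) = -1 - Z$)
$W{\left(c \right)} = \frac{1}{-16 + c}$ ($W{\left(c \right)} = \frac{1}{c + \left(-2\right) \left(-2\right) \left(-4\right)} = \frac{1}{c + 4 \left(-4\right)} = \frac{1}{c - 16} = \frac{1}{-16 + c}$)
$W{\left(-2 \right)} 19 p{\left(-1,-5 \right)} = \frac{1}{-16 - 2} \cdot 19 \left(-1 - -1\right) = \frac{1}{-18} \cdot 19 \left(-1 + 1\right) = \left(- \frac{1}{18}\right) 19 \cdot 0 = \left(- \frac{19}{18}\right) 0 = 0$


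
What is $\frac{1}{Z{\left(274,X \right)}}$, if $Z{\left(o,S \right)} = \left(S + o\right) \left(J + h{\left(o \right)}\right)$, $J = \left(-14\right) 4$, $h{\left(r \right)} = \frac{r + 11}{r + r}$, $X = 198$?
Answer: $- \frac{137}{3587554} \approx -3.8188 \cdot 10^{-5}$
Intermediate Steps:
$h{\left(r \right)} = \frac{11 + r}{2 r}$
$J = -56$
$Z{\left(o,S \right)} = \left(-56 + \frac{11 + o}{2 o}\right) \left(S + o\right)$ ($Z{\left(o,S \right)} = \left(S + o\right) \left(-56 + \frac{11 + o}{2 o}\right) = \left(-56 + \frac{11 + o}{2 o}\right) \left(S + o\right)$)
$\frac{1}{Z{\left(274,X \right)}} = \frac{1}{\frac{1}{2} \cdot \frac{1}{274} \left(198 \left(11 + 274\right) + 274 \left(11 - 22176 - 30414\right)\right)} = \frac{1}{\frac{1}{2} \cdot \frac{1}{274} \left(198 \cdot 285 + 274 \left(11 - 22176 - 30414\right)\right)} = \frac{1}{\frac{1}{2} \cdot \frac{1}{274} \left(56430 + 274 \left(-52579\right)\right)} = \frac{1}{\frac{1}{2} \cdot \frac{1}{274} \left(56430 - 14406646\right)} = \frac{1}{\frac{1}{2} \cdot \frac{1}{274} \left(-14350216\right)} = \frac{1}{- \frac{3587554}{137}} = - \frac{137}{3587554}$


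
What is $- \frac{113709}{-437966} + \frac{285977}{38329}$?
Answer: $\frac{129606555043}{16786798814} \approx 7.7207$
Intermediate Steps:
$- \frac{113709}{-437966} + \frac{285977}{38329} = \left(-113709\right) \left(- \frac{1}{437966}\right) + 285977 \cdot \frac{1}{38329} = \frac{113709}{437966} + \frac{285977}{38329} = \frac{129606555043}{16786798814}$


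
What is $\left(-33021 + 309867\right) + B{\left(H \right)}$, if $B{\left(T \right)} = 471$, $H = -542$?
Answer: $277317$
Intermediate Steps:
$\left(-33021 + 309867\right) + B{\left(H \right)} = \left(-33021 + 309867\right) + 471 = 276846 + 471 = 277317$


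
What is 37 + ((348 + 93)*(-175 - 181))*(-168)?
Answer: 26375365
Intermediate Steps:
37 + ((348 + 93)*(-175 - 181))*(-168) = 37 + (441*(-356))*(-168) = 37 - 156996*(-168) = 37 + 26375328 = 26375365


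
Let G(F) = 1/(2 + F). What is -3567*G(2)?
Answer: -3567/4 ≈ -891.75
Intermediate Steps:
-3567*G(2) = -3567/(2 + 2) = -3567/4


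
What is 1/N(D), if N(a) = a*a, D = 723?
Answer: 1/522729 ≈ 1.9130e-6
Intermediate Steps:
N(a) = a²
1/N(D) = 1/(723²) = 1/522729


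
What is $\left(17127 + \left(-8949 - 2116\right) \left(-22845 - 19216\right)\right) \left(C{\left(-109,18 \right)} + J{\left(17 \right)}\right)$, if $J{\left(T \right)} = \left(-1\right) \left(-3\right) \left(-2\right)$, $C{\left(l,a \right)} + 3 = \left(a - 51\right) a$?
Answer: $-280649521476$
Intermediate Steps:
$C{\left(l,a \right)} = -3 + a \left(-51 + a\right)$ ($C{\left(l,a \right)} = -3 + \left(a - 51\right) a = -3 + \left(-51 + a\right) a = -3 + a \left(-51 + a\right)$)
$J{\left(T \right)} = -6$ ($J{\left(T \right)} = 3 \left(-2\right) = -6$)
$\left(17127 + \left(-8949 - 2116\right) \left(-22845 - 19216\right)\right) \left(C{\left(-109,18 \right)} + J{\left(17 \right)}\right) = \left(17127 + \left(-8949 - 2116\right) \left(-22845 - 19216\right)\right) \left(\left(-3 + 18^{2} - 918\right) - 6\right) = \left(17127 - -465404965\right) \left(\left(-3 + 324 - 918\right) - 6\right) = \left(17127 + 465404965\right) \left(-597 - 6\right) = 465422092 \left(-603\right) = -280649521476$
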